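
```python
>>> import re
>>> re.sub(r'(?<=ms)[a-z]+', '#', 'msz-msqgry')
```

'ms#-ms#'

The positive lookaround only admits positions where the adjacent text matches; those characters stay outside the span.
Matches: at [2:3] → 'z'; at [6:10] → 'qgry'.
`sub` substitutes '#' at each match site.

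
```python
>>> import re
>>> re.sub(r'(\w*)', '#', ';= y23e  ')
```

'#;#=# ## # #'

The pattern matches zero or more of a word character (captured).
Matches: at [0:0] → ''; at [1:1] → ''; at [2:2] → ''; at [3:7] → 'y23e'; at [7:7] → ''; ….
Each match is replaced by '#'.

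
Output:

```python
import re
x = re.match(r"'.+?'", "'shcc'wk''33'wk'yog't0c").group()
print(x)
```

A non-greedy quantifier consumes as few characters as it can — just enough that the remainder of the pattern still matches from where it stops; whatever follows it matches normally.
`match` is anchored at position 0; if the pattern doesn't fit there, it returns None.
The match spans [0:6] → "'shcc'".

'shcc'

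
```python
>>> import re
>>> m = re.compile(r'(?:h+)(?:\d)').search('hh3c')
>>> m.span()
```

(0, 3)

This matches one or more of a literal 'h' (non-capturing group); then a digit (non-capturing group).
`re.search` tries every starting position until one works.
The match spans [0:3] → 'hh3'.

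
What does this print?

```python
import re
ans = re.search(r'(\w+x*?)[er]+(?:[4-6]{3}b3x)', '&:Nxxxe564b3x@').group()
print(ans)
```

Nxxxe564b3x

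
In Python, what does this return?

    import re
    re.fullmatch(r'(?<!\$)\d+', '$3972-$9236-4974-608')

None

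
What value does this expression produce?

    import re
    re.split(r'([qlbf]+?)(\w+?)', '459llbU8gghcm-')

['459', 'l', 'l', '', 'b', 'U', '8gghcm-']

Pattern: one or more of one of [qlbf] (lazy) (captured); then one or more of a word character (lazy) (captured).
A non-greedy quantifier consumes as few characters as it can — just enough that the remainder of the pattern still matches from where it stops; whatever follows it matches normally.
Matches to split on: at [3:5] → 'll'; at [5:7] → 'bU'.
`re.split` interleaves the captured-group text with the surrounding fragments.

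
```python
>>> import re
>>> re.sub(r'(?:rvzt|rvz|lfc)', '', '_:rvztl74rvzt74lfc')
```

'_:l7474'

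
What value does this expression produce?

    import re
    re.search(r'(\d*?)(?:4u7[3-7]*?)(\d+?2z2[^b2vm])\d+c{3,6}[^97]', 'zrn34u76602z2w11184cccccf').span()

Pattern: zero or more of a digit (lazy) (captured); then the literal '4u7', then zero or more of a character in [3-7] (lazy) (non-capturing group); then one or more of a digit (lazy), then the literal '2z2', then any character except [b2vm] (captured); then one or more of a digit, then 3 to 6 of the literal 'c'; then any character except [97].
`re.search` scans for the first position where the pattern succeeds.
The match spans [3:25] → '34u76602z2w11184cccccf'.
Captured: group 1 = '3', group 2 = '6602z2w'.

(3, 25)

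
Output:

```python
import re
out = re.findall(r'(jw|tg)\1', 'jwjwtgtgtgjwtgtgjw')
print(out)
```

['jw', 'tg', 'tg']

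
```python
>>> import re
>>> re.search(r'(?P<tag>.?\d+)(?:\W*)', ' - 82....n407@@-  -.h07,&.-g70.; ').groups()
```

The match spans [2:9] → ' 82....'.
Captured: group 1 = ' 82'.

(' 82',)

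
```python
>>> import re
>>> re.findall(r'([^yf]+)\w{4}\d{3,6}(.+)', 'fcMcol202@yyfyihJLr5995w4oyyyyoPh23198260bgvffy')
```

2 groups means the one result is a tuple of 2 captured strings — 1 here.

[('c', '@yyfyihJLr5995w4oyyyyoPh23198260bgvffy')]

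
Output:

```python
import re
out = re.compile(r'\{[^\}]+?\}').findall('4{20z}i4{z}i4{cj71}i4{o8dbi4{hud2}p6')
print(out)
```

['{20z}', '{z}', '{cj71}', '{o8dbi4{hud2}']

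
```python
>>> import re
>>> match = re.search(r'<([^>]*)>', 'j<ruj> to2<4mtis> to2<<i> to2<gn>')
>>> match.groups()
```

('ruj',)

`re.search` scans for the first position where the pattern succeeds.
The match spans [1:6] → '<ruj>'.
Captured: group 1 = 'ruj'.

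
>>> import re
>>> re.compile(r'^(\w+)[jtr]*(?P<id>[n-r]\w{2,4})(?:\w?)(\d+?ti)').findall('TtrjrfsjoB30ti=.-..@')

[('Ttrjrfsj', 'oB3', '0ti')]

With 3 capturing groups, `findall` returns a 3-tuple per match.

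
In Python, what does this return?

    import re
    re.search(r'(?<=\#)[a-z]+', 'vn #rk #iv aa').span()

Because the assertion is zero-width, the text it checks is not consumed and won't appear in the result.
The match spans [4:6] → 'rk'.

(4, 6)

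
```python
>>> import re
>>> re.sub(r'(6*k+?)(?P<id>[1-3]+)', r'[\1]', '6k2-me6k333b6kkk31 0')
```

The pattern matches zero or more of the literal '6', then one or more of the literal 'k' (lazy) (captured); then one or more of a character in [1-3] (captured as 'id').
The replacement refers to a captured group, so each match is rewritten using its own captured text.

'[6k]-me[6k]b[6kkk] 0'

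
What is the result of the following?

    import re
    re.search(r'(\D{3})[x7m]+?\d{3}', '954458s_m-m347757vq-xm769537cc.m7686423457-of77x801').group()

'_m-m347'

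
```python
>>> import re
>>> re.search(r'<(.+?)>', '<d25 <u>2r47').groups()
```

('d25 <u',)

`search` walks the string left to right and returns the first match it finds.
The match spans [0:8] → '<d25 <u>'.
Captured: group 1 = 'd25 <u'.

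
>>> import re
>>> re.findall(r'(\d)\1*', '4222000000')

`\1` is not a pattern — it's the concrete string captured by group 1, re-applied verbatim.
Matches: at [0:1] match '4', group 1 = '4'; at [1:4] match '222', group 1 = '2'; at [4:10] match '000000', group 1 = '0'.
One capturing group, so `findall` returns just the captured substring from each match — 3 in all.

['4', '2', '0']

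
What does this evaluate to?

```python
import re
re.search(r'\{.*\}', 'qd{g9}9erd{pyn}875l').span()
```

`search` walks the string left to right and returns the first match it finds.
The match spans [2:15] → '{g9}9erd{pyn}'.

(2, 15)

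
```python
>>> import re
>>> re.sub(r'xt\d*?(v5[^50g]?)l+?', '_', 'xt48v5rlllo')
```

'_llo'

Pattern: the literal 'xt', then zero or more of a digit (lazy); then the literal 'v5', then optionally any character except [50g] (captured); then one or more of a literal 'l' (lazy).
With the lazy modifier that quantifier settles for the fewest repetitions that let the rest of the pattern succeed (the atoms after it are unaffected and can still be greedy).
Matches: at [0:8] → 'xt48v5rl'.
Every occurrence is swapped for '_'.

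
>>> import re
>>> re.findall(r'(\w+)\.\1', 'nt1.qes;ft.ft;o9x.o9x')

['ft', 'o9x']

After group 1 captures some text, `\1` only succeeds where that same text appears again.
Scanning left to right: at [8:13] match 'ft.ft', group 1 = 'ft'; at [14:21] match 'o9x.o9x', group 1 = 'o9x'.
`findall` collects group 1 from each match (2 total).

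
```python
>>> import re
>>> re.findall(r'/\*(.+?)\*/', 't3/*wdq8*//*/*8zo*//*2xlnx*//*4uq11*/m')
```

With the lazy modifier that quantifier settles for the fewest repetitions that let the rest of the pattern succeed (the atoms after it are unaffected and can still be greedy).
`findall` collects group 1 from each match (4 total).

['wdq8', '/*8zo', '2xlnx', '4uq11']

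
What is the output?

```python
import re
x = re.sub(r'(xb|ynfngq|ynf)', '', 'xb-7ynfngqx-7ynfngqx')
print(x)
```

-7x-7x

Alternation isn't longest-match — the leftmost alternative that fits at this position is chosen.
Every occurrence is swapped for ''.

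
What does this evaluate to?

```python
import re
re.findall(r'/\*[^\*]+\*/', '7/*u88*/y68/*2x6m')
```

Walking the string: at [1:8] → '/*u88*/'.
Since nothing is captured, `findall` lists the 1 matched substring directly.

['/*u88*/']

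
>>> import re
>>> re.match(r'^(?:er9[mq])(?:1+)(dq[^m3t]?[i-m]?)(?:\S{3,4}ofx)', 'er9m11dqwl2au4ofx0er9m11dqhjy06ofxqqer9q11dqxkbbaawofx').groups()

('dqwl',)

Pattern: anchored at the start of the string; then the literal 'er9', then one of [mq] (non-capturing group); then one or more of a literal '1' (non-capturing group); then the literal 'dq', then optionally any character except [m3t], then optionally a character in [i-m] (captured); then 3 to 4 of a non-whitespace character, then the literal 'ofx' (non-capturing group).
`re.match` only tries the pattern at the start of the string.
The match spans [0:17] → 'er9m11dqwl2au4ofx'.
Captured: group 1 = 'dqwl'.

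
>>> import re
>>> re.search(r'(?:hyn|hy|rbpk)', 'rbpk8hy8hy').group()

The match spans [0:4] → 'rbpk'.

'rbpk'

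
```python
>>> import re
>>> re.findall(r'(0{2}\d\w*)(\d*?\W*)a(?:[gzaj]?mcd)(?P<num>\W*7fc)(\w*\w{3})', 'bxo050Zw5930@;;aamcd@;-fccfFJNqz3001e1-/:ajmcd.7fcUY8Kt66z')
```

[('001e1', '-/:', '.7fc', 'UY8Kt66z')]

Pattern: exactly 2 of the literal '0', then a digit, then zero or more of a word character (captured); then zero or more of a digit (lazy), then zero or more of a non-word character (captured); then a literal 'a'; then optionally one of [gzaj], then the literal 'mcd' (non-capturing group); then zero or more of a non-word character, then the literal '7f', then the literal 'c' (captured as 'num'); then zero or more of a word character, then exactly 3 of a word character (captured).
Matches: at [33:58] match '001e1-/:ajmcd.7fcUY8Kt66z', groups = ('001e1', '-/:', '.7fc', 'UY8Kt66z').
`findall` packs the 4 group values into a tuple for every match.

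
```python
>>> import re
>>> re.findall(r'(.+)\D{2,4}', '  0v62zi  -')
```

['  0v62zi ']

This matches one or more of any character (captured); then 2 to 4 of a non-digit.
Scanning left to right: at [0:11] match '  0v62zi  -', group 1 = '  0v62zi '.
Because there's exactly one group, `findall` drops the full match and keeps group 1 from the one hit.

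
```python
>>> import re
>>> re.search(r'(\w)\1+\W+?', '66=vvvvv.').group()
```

'66='

After group 1 captures some text, `\1` only succeeds where that same text appears again.
`re.search` scans for the first position where the pattern succeeds.
The match spans [0:3] → '66='.
Captured: group 1 = '6'.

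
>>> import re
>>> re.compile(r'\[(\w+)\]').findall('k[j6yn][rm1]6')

Matches: at [1:7] match '[j6yn]', group 1 = 'j6yn'; at [7:12] match '[rm1]', group 1 = 'rm1'.
With a single group, `findall` returns only what that group captured — 2 items.

['j6yn', 'rm1']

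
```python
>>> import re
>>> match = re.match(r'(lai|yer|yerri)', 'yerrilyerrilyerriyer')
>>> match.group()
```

'yer'

The regex engine tests alternatives in the order written; an earlier branch that matches wins even if a later one would match more.
`match` is anchored at position 0; if the pattern doesn't fit there, it returns None.
The match spans [0:3] → 'yer'.
Captured: group 1 = 'yer'.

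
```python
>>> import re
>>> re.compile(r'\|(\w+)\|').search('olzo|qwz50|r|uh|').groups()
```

('qwz50',)

The match spans [4:11] → '|qwz50|'.
Captured: group 1 = 'qwz50'.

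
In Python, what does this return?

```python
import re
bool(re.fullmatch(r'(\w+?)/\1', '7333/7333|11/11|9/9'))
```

False

For `fullmatch`, every character of the input must be accounted for by the pattern.
Here there's no way to consume every character, so the call returns None, and `bool(None)` is False.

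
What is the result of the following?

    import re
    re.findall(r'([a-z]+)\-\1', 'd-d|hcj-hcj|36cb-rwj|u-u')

['d', 'hcj', 'u']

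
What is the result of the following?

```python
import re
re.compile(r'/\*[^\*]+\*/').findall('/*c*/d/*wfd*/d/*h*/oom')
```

['/*c*/', '/*wfd*/', '/*h*/']

Matches: at [0:5] → '/*c*/'; at [6:13] → '/*wfd*/'; at [14:19] → '/*h*/'.
No capturing groups, so `findall` returns the 3 full match strings.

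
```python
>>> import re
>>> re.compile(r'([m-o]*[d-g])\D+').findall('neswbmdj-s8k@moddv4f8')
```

With a single group, `findall` returns only what that group captured — 2 items.

['ne', 'mod']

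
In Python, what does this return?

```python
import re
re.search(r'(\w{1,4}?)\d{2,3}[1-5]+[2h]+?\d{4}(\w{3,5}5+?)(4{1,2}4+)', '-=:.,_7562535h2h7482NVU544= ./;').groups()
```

The match spans [5:26] → '_7562535h2h7482NVU544'.
Captured: group 1 = '_', group 2 = 'NVU5', group 3 = '44'.

('_', 'NVU5', '44')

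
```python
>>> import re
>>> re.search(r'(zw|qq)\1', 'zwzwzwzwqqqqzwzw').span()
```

(0, 4)

`\1` has to match the exact text group 1 already captured.
The match spans [0:4] → 'zwzw'.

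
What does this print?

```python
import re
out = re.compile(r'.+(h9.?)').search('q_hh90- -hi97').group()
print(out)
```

Pattern: one or more of any character; then the literal 'h9', then optionally any character (captured).
`re.search` scans for the first position where the pattern succeeds.
The match spans [0:6] → 'q_hh90'.
Captured: group 1 = 'h90'.

q_hh90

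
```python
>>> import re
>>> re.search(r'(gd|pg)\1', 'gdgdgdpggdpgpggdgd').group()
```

'gdgd'

After group 1 captures some text, `\1` only succeeds where that same text appears again.
The match spans [0:4] → 'gdgd'.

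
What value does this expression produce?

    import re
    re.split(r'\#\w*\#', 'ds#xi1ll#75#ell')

['ds', '75#ell']

Matches to split on: at [2:9] → '#xi1ll#'.
`split` removes every match and returns the 2 fragments in between.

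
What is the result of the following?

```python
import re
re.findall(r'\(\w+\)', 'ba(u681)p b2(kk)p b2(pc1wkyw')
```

['(u681)', '(kk)']

With no groups in the pattern, `findall` gives back each whole match — 2 here.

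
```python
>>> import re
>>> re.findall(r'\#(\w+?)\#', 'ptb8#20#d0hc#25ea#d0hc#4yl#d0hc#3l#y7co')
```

['20', '25ea', '4yl', '3l']

With a single group, `findall` returns only what that group captured — 4 items.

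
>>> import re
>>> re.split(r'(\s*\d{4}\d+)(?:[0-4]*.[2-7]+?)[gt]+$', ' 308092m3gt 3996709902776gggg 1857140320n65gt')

Pattern: zero or more of whitespace, then exactly 4 of a digit, then one or more of a digit (captured); then zero or more of a character in [0-4], then any character, then one or more of a character in [2-7] (lazy) (non-capturing group); then one or more of one of [gt]; then anchored at the end.
The group in the pattern means `split` returns the separators' captures alongside the pieces.

[' 308092m3gt 3996709902776gggg', ' 1857140320', '']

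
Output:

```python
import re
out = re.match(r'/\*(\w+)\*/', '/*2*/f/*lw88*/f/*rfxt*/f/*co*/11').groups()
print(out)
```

('2',)

`match` is anchored at position 0; if the pattern doesn't fit there, it returns None.
The match spans [0:5] → '/*2*/'.
Captured: group 1 = '2'.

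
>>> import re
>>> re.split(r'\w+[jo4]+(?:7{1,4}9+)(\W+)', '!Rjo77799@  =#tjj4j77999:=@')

The group in the pattern means `split` returns the separators' captures alongside the pieces.

['!', '@  =#', '', ':=@', '']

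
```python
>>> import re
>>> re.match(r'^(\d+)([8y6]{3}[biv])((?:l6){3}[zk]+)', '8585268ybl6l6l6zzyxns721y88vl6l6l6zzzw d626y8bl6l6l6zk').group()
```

'8585268ybl6l6l6zz'

This matches anchored at the start of the string; then one or more of a digit (captured); then exactly 3 of one of [8y6], then one of [biv] (captured); then the literal 'l6' repeated 3 times, then one or more of one of [zk] (captured).
`match` is anchored at position 0; if the pattern doesn't fit there, it returns None.
The match spans [0:17] → '8585268ybl6l6l6zz'.
Captured: group 1 = '85852', group 2 = '68yb', group 3 = 'l6l6l6zz'.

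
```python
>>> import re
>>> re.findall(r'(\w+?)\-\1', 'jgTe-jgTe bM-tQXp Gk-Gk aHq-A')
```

`\1` is not a pattern — it's the concrete string captured by group 1, re-applied verbatim.
Matches: at [0:9] match 'jgTe-jgTe', group 1 = 'jgTe'; at [18:23] match 'Gk-Gk', group 1 = 'Gk'.
With a single group, `findall` returns only what that group captured — 2 items.

['jgTe', 'Gk']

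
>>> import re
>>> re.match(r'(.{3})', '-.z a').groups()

The match spans [0:3] → '-.z'.
Captured: group 1 = '-.z'.

('-.z',)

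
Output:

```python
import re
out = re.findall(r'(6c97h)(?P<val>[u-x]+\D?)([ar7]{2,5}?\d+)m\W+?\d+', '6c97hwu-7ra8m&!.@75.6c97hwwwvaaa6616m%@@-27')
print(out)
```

This matches the literal '6c9', then the literal '7h' (captured); then one or more of a character in [u-x], then optionally a non-digit (captured as 'val'); then 2 to 5 of one of [ar7] (lazy), then one or more of a digit (captured); then the literal 'm', then one or more of a non-word character (lazy), then one or more of a digit.
Matches: at [0:19] match '6c97hwu-7ra8m&!.@75', groups = ('6c97h', 'wu-', '7ra8'); at [20:43] match '6c97hwwwvaaa6616m%@@-27', groups = ('6c97h', 'wwwva', 'aa6616').
Multiple groups make `findall` return tuples — one 3-tuple for each match.

[('6c97h', 'wu-', '7ra8'), ('6c97h', 'wwwva', 'aa6616')]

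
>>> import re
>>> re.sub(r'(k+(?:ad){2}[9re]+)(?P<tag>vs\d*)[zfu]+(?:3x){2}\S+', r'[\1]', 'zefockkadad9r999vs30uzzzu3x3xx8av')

'zefoc[kkadad9r999]'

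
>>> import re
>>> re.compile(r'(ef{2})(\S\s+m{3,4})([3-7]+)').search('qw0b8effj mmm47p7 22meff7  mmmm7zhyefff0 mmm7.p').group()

The match spans [5:15] → 'effj mmm47'.

'effj mmm47'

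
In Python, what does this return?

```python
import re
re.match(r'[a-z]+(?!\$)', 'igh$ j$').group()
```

'ig'

The negative lookaround is zero-width — it rules out positions where the adjacent text would match, without consuming anything.
`re.match` won't scan ahead — the pattern has to work from the very first character.
The match spans [0:2] → 'ig'.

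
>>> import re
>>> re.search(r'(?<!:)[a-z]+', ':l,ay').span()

(3, 5)

The negative lookaround is zero-width — it rules out positions where the adjacent text would match, without consuming anything.
The match spans [3:5] → 'ay'.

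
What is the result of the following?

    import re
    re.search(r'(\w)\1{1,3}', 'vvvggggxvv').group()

'vvv'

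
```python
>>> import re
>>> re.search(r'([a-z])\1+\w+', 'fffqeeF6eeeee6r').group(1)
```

'f'

After group 1 captures some text, `\1` only succeeds where that same text appears again.
`re.search` tries every starting position until one works.
The match spans [0:15] → 'fffqeeF6eeeee6r'.
Captured: group 1 = 'f'.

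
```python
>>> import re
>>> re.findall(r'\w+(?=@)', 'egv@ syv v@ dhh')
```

['egv', 'v']

The lookaround is zero-width — it requires the adjacent text to match without consuming it, so the asserted text isn't part of the match.
Scanning left to right: at [0:3] → 'egv'; at [9:10] → 'v'.
`findall` yields the raw match text (2 of them) because the pattern has no groups.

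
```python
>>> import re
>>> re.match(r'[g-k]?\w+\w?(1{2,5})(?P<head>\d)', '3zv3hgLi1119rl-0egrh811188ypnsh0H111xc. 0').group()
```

'3zv3hgLi1119'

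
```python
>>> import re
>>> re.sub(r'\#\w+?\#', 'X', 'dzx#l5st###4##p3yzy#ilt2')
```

'dzxX#XXilt2'

`sub` substitutes 'X' at each match site.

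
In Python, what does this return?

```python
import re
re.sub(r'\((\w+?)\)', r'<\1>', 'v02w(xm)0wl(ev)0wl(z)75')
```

Matches: at [4:8] → '(xm)'; at [11:15] → '(ev)'; at [18:21] → '(z)'.
The replacement refers to a captured group, so each match is rewritten using its own captured text.

'v02w<xm>0wl<ev>0wl<z>75'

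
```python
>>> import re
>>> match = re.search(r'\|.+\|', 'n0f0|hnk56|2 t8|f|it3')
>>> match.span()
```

Unlike `match`, `search` isn't anchored — it looks for the pattern anywhere in the string.
The match spans [4:18] → '|hnk56|2 t8|f|'.

(4, 18)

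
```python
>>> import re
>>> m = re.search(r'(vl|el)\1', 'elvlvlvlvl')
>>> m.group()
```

'vlvl'

A backreference is literal: `\1` must see the identical characters the first group matched.
Unlike `match`, `search` isn't anchored — it looks for the pattern anywhere in the string.
The match spans [2:6] → 'vlvl'.
Captured: group 1 = 'vl'.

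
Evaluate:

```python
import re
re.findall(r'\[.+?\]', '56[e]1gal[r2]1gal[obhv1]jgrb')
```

['[e]', '[r2]', '[obhv1]']

Lazy quantifiers expand one character at a time until the remainder of the pattern can match.
Walking the string: at [2:5] → '[e]'; at [9:13] → '[r2]'; at [17:24] → '[obhv1]'.
With no groups in the pattern, `findall` gives back each whole match — 3 here.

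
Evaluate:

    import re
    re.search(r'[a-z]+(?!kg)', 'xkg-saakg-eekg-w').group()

'xkg'

The negative lookahead/lookbehind blocks any match where the forbidden context is present.
The match spans [0:3] → 'xkg'.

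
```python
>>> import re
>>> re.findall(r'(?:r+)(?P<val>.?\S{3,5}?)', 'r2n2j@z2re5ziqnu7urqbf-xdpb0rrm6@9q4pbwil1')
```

['2n2j', 'e5zi', 'qbf-', 'm6@9']

This matches one or more of a literal 'r' (non-capturing group); then optionally any character, then 3 to 5 of a non-whitespace character (lazy) (captured as 'val').
Walking the string: at [0:5] match 'r2n2j', group 1 = '2n2j'; at [8:13] match 're5zi', group 1 = 'e5zi'; at [18:23] match 'rqbf-', group 1 = 'qbf-'; at [28:34] match 'rrm6@9', group 1 = 'm6@9'.
One capturing group, so `findall` returns just the captured substring from each match — 4 in all.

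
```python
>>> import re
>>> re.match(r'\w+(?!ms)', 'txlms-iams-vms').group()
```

`re.match` only tries the pattern at the start of the string.
The match spans [0:5] → 'txlms'.

'txlms'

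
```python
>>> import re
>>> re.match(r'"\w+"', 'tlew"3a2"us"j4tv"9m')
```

None

With `match`, the pattern is implicitly anchored at the beginning.
Here the pattern fails at index 0, so the call returns None.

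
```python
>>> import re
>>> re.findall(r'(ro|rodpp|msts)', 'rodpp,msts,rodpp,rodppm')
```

['ro', 'msts', 'ro', 'ro']

Alternation isn't longest-match — the leftmost alternative that fits at this position is chosen.
`findall` collects group 1 from each match (4 total).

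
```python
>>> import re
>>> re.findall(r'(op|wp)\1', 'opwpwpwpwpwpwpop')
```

`\1` has to match the exact text group 1 already captured.
Scanning left to right: at [2:6] match 'wpwp', group 1 = 'wp'; at [6:10] match 'wpwp', group 1 = 'wp'; at [10:14] match 'wpwp', group 1 = 'wp'.
With a single group, `findall` returns only what that group captured — 3 items.

['wp', 'wp', 'wp']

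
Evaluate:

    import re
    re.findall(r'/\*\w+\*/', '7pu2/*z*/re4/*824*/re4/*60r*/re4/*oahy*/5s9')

['/*z*/', '/*824*/', '/*60r*/', '/*oahy*/']

Matches: at [4:9] → '/*z*/'; at [12:19] → '/*824*/'; at [22:29] → '/*60r*/'; at [32:40] → '/*oahy*/'.
Since nothing is captured, `findall` lists the 4 matched substrings directly.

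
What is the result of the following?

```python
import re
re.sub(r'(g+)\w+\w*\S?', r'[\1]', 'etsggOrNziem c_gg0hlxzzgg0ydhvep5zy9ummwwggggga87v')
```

'ets[gg] c_[gg]'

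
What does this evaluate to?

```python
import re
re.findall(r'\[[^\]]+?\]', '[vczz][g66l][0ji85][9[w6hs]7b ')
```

['[vczz]', '[g66l]', '[0ji85]', '[9[w6hs]']

No capturing groups, so `findall` returns the 4 full match strings.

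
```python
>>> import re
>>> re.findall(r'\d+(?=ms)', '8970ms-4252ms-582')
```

The lookaround is zero-width — it requires the adjacent text to match without consuming it, so the asserted text isn't part of the match.
Walking the string: at [0:4] → '8970'; at [7:11] → '4252'.
With no groups in the pattern, `findall` gives back each whole match — 2 here.

['8970', '4252']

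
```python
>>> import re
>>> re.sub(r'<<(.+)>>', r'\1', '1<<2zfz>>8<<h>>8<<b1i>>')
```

'12zfz>>8<<h>>8<<b1i'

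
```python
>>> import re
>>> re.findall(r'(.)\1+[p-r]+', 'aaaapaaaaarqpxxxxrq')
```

['a', 'a', 'x']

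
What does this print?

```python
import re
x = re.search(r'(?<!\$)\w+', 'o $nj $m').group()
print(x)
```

o

The negative lookahead/lookbehind blocks any match where the forbidden context is present.
`search` walks the string left to right and returns the first match it finds.
The match spans [0:1] → 'o'.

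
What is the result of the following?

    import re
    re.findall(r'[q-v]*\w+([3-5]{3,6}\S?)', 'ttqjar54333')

This matches zero or more of a character in [q-v]; then one or more of a word character; then 3 to 6 of a character in [3-5], then optionally a non-whitespace character (captured).
Scanning left to right: at [0:11] match 'ttqjar54333', group 1 = '333'.
Because there's exactly one group, `findall` drops the full match and keeps group 1 from the one hit.

['333']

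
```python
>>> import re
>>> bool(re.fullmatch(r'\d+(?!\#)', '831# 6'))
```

False

The negative lookaround is zero-width — it rules out positions where the adjacent text would match, without consuming anything.
`re.fullmatch` is like wrapping the pattern in `^…$` (in single-line mode).
Here there's no way to consume every character, so the call returns None, and `bool(None)` is False.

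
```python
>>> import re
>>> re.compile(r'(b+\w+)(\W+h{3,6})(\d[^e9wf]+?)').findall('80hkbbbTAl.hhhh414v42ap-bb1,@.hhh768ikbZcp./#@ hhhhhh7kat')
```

The pattern matches one or more of the literal 'b', then one or more of a word character (captured); then one or more of a non-word character, then 3 to 6 of a literal 'h' (captured); then a digit, then one or more of any character except [e9wf] (lazy) (captured).
Scanning left to right: at [4:17] match 'bbbTAl.hhhh41', groups = ('bbbTAl', '.hhhh', '41'); at [24:35] match 'bb1,@.hhh76', groups = ('bb1', ',@.hhh', '76'); at [38:55] match 'bZcp./#@ hhhhhh7k', groups = ('bZcp', './#@ hhhhhh', '7k').
Multiple groups make `findall` return tuples — one 3-tuple for each match.

[('bbbTAl', '.hhhh', '41'), ('bb1', ',@.hhh', '76'), ('bZcp', './#@ hhhhhh', '7k')]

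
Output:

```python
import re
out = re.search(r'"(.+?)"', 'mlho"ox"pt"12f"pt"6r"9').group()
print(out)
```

"ox"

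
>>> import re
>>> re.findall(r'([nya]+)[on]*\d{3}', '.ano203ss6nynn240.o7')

['an', 'nynn']

The pattern matches one or more of one of [nya] (captured); then zero or more of one of [on], then exactly 3 of a digit.
One capturing group, so `findall` returns just the captured substring from each match — 2 in all.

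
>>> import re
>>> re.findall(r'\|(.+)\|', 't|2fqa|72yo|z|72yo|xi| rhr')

Because there's exactly one group, `findall` drops the full match and keeps group 1 from the one hit.

['2fqa|72yo|z|72yo|xi']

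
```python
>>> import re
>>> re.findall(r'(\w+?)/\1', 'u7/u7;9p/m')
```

['u7']

`\1` has to match the exact text group 1 already captured.
Walking the string: at [0:5] match 'u7/u7', group 1 = 'u7'.
`findall` collects group 1 from the one match (1 total).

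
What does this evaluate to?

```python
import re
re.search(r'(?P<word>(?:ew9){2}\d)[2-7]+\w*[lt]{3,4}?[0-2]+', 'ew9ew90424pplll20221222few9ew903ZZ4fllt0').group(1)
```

The pattern matches the literal 'ew9' repeated 2 times, then a digit (captured as 'word'); then one or more of a character in [2-7]; then zero or more of a word character, then 3 to 4 of one of [lt] (lazy); then one or more of a character in [0-2].
Unlike `match`, `search` isn't anchored — it looks for the pattern anywhere in the string.
The match spans [0:40] → 'ew9ew90424pplll20221222few9ew903ZZ4fllt0'.
Captured: group 1 = 'ew9ew90'.

'ew9ew90'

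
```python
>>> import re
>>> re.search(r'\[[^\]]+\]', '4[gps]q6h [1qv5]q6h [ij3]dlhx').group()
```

'[gps]'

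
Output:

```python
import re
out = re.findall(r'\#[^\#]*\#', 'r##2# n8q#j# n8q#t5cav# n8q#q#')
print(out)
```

['##', '# n8q#', '# n8q#', '# n8q#']

With no groups in the pattern, `findall` gives back each whole match — 4 here.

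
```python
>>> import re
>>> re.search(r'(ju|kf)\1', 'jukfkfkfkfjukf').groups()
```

After group 1 captures some text, `\1` only succeeds where that same text appears again.
`search` walks the string left to right and returns the first match it finds.
The match spans [2:6] → 'kfkf'.
Captured: group 1 = 'kf'.

('kf',)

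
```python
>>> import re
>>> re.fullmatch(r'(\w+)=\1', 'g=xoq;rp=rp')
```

`\1` is not a pattern — it's the concrete string captured by group 1, re-applied verbatim.
`re.fullmatch` requires the pattern to consume the entire string.
Here there's no way to consume every character, so the call returns None.

None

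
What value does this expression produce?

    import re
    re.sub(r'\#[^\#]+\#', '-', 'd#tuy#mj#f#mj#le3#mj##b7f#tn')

'd-mj-mj-mj#-tn'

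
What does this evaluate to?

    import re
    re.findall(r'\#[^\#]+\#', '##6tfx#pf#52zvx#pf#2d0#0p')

['#6tfx#', '#52zvx#', '#2d0#']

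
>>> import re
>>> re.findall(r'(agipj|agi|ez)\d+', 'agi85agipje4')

['agi']

One capturing group, so `findall` returns just the captured substring from the one match — 1 in all.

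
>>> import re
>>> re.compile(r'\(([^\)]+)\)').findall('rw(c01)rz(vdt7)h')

Matches: at [2:7] match '(c01)', group 1 = 'c01'; at [9:15] match '(vdt7)', group 1 = 'vdt7'.
With a single group, `findall` returns only what that group captured — 2 items.

['c01', 'vdt7']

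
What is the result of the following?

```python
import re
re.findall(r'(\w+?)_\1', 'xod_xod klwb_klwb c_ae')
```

['xod', 'klwb']

`\1` has to match the exact text group 1 already captured.
`findall` collects group 1 from each match (2 total).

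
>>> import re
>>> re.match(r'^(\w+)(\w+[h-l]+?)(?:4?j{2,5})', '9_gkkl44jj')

None

Pattern: anchored at the start of the string; then one or more of a word character (captured); then one or more of a word character, then one or more of a character in [h-l] (lazy) (captured); then optionally a literal '4', then 2 to 5 of the literal 'j' (non-capturing group).
`match` is anchored at position 0; if the pattern doesn't fit there, it returns None.
Here the pattern fails at index 0, so the call returns None.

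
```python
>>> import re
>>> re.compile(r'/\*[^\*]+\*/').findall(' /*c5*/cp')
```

['/*c5*/']

`findall` yields the raw match text (1 of them) because the pattern has no groups.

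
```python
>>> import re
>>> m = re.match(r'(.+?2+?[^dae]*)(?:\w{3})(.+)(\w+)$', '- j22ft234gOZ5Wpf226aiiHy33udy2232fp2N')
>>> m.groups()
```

('- j22ft234gOZ5Wpf226', 'Hy33udy2232fp2', 'N')

The match spans [0:38] → '- j22ft234gOZ5Wpf226aiiHy33udy2232fp2N'.
Captured: group 1 = '- j22ft234gOZ5Wpf226', group 2 = 'Hy33udy2232fp2', group 3 = 'N'.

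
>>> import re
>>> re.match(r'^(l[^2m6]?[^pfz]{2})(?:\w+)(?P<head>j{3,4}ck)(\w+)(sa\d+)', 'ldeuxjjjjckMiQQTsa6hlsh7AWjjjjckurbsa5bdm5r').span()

(0, 38)

With `match`, the pattern is implicitly anchored at the beginning.
The match spans [0:38] → 'ldeuxjjjjckMiQQTsa6hlsh7AWjjjjckurbsa5'.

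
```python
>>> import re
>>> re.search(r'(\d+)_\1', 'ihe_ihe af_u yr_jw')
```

None

`\1` is not a pattern — it's the concrete string captured by group 1, re-applied verbatim.
`re.search` tries every starting position until one works.
Here no position works, so the call returns None.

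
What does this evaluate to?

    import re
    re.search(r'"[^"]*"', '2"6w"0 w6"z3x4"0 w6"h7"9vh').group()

'"6w"'

The match spans [1:5] → '"6w"'.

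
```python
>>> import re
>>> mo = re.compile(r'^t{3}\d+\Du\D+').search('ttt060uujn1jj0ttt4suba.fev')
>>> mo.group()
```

'ttt060uujn'

This matches anchored at the start of the string; then exactly 3 of the literal 't', then one or more of a digit, then a non-digit; then a literal 'u', then one or more of a non-digit.
The match spans [0:10] → 'ttt060uujn'.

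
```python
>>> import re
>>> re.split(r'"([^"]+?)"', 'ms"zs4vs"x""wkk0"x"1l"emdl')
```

The group in the pattern means `split` returns the separators' captures alongside the pieces.

['ms', 'zs4vs', 'x"', 'wkk0', 'x', '1l', 'emdl']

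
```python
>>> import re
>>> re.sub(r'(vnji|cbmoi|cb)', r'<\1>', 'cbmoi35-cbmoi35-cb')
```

The regex engine tests alternatives in the order written; an earlier branch that matches wins even if a later one would match more.
`\1` in the replacement pulls in group 1's text for each match.

'<cbmoi>35-<cbmoi>35-<cb>'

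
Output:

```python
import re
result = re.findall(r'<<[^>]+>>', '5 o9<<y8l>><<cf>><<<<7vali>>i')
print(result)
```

['<<y8l>>', '<<cf>>', '<<<<7vali>>']

Walking the string: at [4:11] → '<<y8l>>'; at [11:17] → '<<cf>>'; at [17:28] → '<<<<7vali>>'.
Since nothing is captured, `findall` lists the 3 matched substrings directly.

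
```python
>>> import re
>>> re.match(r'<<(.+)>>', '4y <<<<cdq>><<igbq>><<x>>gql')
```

None

`match` is anchored at position 0; if the pattern doesn't fit there, it returns None.
Here the pattern fails at index 0, so the call returns None.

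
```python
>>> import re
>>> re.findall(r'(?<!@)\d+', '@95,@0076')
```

['5', '076']

A negative assertion filters positions out without eating any characters.
Matches: at [2:3] → '5'; at [6:9] → '076'.
No capturing groups, so `findall` returns the 2 full match strings.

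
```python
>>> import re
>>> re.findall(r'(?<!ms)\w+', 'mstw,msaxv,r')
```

['mstw', 'msaxv', 'r']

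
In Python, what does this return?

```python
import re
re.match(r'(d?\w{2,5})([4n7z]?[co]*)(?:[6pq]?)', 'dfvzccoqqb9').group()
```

'dfvzccoq'

This matches optionally a literal 'd', then 2 to 5 of a word character (captured); then optionally one of [4n7z], then zero or more of one of [co] (captured); then optionally one of [6pq] (non-capturing group).
`re.match` only tries the pattern at the start of the string.
The match spans [0:8] → 'dfvzccoq'.
Captured: group 1 = 'dfvzcc', group 2 = 'o'.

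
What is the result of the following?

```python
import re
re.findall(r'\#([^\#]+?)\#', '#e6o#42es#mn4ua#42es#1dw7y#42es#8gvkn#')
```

With a single group, `findall` returns only what that group captured — 4 items.

['e6o', 'mn4ua', '1dw7y', '8gvkn']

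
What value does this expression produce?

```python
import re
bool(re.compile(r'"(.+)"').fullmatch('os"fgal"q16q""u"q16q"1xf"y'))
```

False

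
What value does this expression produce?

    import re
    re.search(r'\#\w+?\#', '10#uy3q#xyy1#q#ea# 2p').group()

The match spans [2:8] → '#uy3q#'.

'#uy3q#'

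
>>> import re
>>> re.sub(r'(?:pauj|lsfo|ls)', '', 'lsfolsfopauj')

''

Alternation tries branches left to right and keeps the first one that lets the overall match succeed at that position.
Matches: at [0:4] → 'lsfo'; at [4:8] → 'lsfo'; at [8:12] → 'pauj'.
`sub` substitutes '' at each match site.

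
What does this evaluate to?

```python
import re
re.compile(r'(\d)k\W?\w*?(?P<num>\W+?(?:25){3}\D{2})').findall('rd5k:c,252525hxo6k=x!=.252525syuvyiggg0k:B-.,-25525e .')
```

The pattern matches a digit (captured); then the literal 'k', then optionally a non-word character, then zero or more of a word character (lazy); then one or more of a non-word character (lazy), then the literal '25' repeated 3 times, then exactly 2 of a non-digit (captured as 'num').
Walking the string: at [2:15] match '5k:c,252525hx', groups = ('5', ',252525hx'); at [16:31] match '6k=x!=.252525sy', groups = ('6', '!=.252525sy').
With 2 capturing groups, `findall` returns a 2-tuple per match.

[('5', ',252525hx'), ('6', '!=.252525sy')]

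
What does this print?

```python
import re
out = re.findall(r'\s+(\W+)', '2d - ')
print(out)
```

This matches one or more of whitespace; then one or more of a non-word character (captured).
Scanning left to right: at [2:5] match ' - ', group 1 = '- '.
One capturing group, so `findall` returns just the captured substring from the one match — 1 in all.

['- ']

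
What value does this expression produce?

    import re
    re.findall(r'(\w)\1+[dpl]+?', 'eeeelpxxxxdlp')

`\1` is not a pattern — it's the concrete string captured by group 1, re-applied verbatim.
Matches: at [0:5] match 'eeeel', group 1 = 'e'; at [6:11] match 'xxxxd', group 1 = 'x'.
One capturing group, so `findall` returns just the captured substring from each match — 2 in all.

['e', 'x']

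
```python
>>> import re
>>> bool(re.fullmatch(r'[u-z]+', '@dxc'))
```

False

`re.fullmatch` is like wrapping the pattern in `^…$` (in single-line mode).
Here the string isn't matched end-to-end, so the call returns None, and `bool(None)` is False.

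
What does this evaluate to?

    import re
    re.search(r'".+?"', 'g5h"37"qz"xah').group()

'"37"'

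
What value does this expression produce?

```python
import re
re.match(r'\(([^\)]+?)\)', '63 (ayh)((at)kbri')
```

With `match`, the pattern is implicitly anchored at the beginning.
Here position 0 doesn't satisfy it, so the call returns None.

None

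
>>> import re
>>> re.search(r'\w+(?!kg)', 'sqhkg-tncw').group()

'sqhkg'

A negative assertion filters positions out without eating any characters.
The match spans [0:5] → 'sqhkg'.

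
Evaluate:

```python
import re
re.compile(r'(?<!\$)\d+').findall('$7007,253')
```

['007', '253']

A negative assertion filters positions out without eating any characters.
With no groups in the pattern, `findall` gives back each whole match — 2 here.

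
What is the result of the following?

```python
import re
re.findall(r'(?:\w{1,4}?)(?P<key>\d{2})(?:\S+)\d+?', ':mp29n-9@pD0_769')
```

Pattern: 1 to 4 of a word character (lazy) (non-capturing group); then exactly 2 of a digit (captured as 'key'); then one or more of a non-whitespace character (non-capturing group); then one or more of a digit (lazy).
Scanning left to right: at [1:16] match 'mp29n-9@pD0_769', group 1 = '29'.
`findall` collects group 1 from the one match (1 total).

['29']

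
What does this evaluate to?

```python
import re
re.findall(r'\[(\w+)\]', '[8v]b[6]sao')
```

Because there's exactly one group, `findall` drops the full match and keeps group 1 from each hit.

['8v', '6']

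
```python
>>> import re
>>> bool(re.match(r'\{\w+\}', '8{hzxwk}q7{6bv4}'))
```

False

`match` is anchored at position 0; if the pattern doesn't fit there, it returns None.
Here the string doesn't start with a match, so the call returns None, and `bool(None)` is False.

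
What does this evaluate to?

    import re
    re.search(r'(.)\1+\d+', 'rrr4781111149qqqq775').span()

(0, 13)

The backreference `\1` re-matches whatever the first group consumed, character for character.
`re.search` scans for the first position where the pattern succeeds.
The match spans [0:13] → 'rrr4781111149'.
Captured: group 1 = 'r'.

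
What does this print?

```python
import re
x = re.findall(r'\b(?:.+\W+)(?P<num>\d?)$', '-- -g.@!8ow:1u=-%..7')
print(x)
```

With a single group, `findall` returns only what that group captured — 1 item.

['7']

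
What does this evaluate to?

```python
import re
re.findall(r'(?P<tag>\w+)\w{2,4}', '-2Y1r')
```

['2Y']

One capturing group, so `findall` returns just the captured substring from the one match — 1 in all.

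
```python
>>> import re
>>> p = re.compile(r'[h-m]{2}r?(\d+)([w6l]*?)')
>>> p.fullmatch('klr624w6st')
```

None

Pattern: exactly 2 of a character in [h-m], then optionally the literal 'r'; then one or more of a digit (captured); then zero or more of one of [w6l] (lazy) (captured).
For `fullmatch`, every character of the input must be accounted for by the pattern.
Here the pattern can't cover the whole string, so the call returns None.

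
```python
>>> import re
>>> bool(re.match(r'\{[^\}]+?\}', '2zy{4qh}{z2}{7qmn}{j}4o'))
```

False

`match` is anchored at position 0; if the pattern doesn't fit there, it returns None.
Here the string doesn't start with a match, so the call returns None, and `bool(None)` is False.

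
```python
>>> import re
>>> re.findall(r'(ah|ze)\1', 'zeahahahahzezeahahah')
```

['ah', 'ah', 'ze', 'ah']

After group 1 captures some text, `\1` only succeeds where that same text appears again.
Matches: at [2:6] match 'ahah', group 1 = 'ah'; at [6:10] match 'ahah', group 1 = 'ah'; at [10:14] match 'zeze', group 1 = 'ze'; at [14:18] match 'ahah', group 1 = 'ah'.
Because there's exactly one group, `findall` drops the full match and keeps group 1 from each hit.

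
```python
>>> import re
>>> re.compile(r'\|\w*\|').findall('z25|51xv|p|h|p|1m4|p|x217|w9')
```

['|51xv|', '|h|', '|1m4|', '|x217|']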